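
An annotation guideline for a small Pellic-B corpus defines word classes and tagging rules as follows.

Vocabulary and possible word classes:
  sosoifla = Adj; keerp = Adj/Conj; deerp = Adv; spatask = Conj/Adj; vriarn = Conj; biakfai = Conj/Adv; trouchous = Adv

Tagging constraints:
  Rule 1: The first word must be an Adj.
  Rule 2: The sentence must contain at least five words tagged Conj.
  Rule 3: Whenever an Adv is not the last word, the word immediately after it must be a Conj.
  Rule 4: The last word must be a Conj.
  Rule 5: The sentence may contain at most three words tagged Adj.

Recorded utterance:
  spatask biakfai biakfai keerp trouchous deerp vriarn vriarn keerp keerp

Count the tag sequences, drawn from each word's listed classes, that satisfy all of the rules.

0

Candidates per position — 1:spatask {Conj,Adj}; 2:biakfai {Conj,Adv}; 3:biakfai {Conj,Adv}; 4:keerp {Adj,Conj}; 5:trouchous {Adv}; 6:deerp {Adv}; 7:vriarn {Conj}; 8:vriarn {Conj}; 9:keerp {Adj,Conj}; 10:keerp {Adj,Conj}.
There are 64 candidate sequences in total.
Rule 3 cannot be satisfied by any choice of tags from the lexicon.
So there is no consistent tagging.
Count = 0.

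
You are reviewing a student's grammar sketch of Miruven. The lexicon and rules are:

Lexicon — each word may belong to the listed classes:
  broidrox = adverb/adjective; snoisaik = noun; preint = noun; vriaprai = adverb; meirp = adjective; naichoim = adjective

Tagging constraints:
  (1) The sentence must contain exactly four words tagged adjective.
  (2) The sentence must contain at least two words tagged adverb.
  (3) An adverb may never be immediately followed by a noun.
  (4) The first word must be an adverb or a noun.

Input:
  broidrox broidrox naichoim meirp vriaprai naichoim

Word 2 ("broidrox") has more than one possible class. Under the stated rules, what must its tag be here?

Candidates per position — 1:broidrox {adverb,adjective}; 2:broidrox {adverb,adjective}; 3:naichoim {adjective}; 4:meirp {adjective}; 5:vriaprai {adverb}; 6:naichoim {adjective}.
Position 1: adjective is ruled out by rule 4; that leaves adverb.
Position 2: adverb is ruled out by rule 1; that leaves adjective.
The unique satisfying tagging is: adverb adjective adjective adjective adverb adjective.
Checking: rule 1 satisfied; rule 2 satisfied; rule 3 satisfied; rule 4 satisfied.

adjective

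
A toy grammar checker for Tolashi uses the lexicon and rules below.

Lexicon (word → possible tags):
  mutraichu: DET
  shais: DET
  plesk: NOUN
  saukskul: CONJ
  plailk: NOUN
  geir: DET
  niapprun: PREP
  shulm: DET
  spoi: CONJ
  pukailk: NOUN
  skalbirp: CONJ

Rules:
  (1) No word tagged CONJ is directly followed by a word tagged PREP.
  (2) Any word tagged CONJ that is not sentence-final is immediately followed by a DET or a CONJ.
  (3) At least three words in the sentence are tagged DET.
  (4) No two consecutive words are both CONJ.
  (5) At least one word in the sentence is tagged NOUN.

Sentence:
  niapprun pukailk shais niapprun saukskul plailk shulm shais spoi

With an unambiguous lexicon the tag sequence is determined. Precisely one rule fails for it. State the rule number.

Fixed tagging: PREP NOUN DET PREP CONJ NOUN DET DET CONJ.
Checking each rule: R1 ✓, R2 ✗, R3 ✓, R4 ✓, R5 ✓.
Only rule 2 fails.

2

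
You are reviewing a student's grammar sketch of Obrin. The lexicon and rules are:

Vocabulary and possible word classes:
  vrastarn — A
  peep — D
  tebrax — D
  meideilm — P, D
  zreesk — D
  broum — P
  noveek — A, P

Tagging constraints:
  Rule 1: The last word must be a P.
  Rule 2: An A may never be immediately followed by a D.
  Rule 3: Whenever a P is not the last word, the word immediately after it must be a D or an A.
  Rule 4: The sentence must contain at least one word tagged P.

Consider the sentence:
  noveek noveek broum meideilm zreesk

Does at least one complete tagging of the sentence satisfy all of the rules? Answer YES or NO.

Candidates per position — 1:noveek {A,P}; 2:noveek {A,P}; 3:broum {P}; 4:meideilm {P,D}; 5:zreesk {D}.
Rule 1 cannot be satisfied by any choice of tags from the lexicon.
So there is no consistent tagging.

NO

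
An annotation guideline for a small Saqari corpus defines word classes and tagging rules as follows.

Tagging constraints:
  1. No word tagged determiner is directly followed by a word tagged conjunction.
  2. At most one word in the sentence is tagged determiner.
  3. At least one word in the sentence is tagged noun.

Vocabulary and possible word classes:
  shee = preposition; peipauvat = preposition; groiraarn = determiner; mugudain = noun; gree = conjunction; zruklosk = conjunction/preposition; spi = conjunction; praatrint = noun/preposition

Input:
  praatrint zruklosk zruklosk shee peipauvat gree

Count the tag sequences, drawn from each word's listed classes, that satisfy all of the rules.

Candidates per position — 1:praatrint {noun,preposition}; 2:zruklosk {conjunction,preposition}; 3:zruklosk {conjunction,preposition}; 4:shee {preposition}; 5:peipauvat {preposition}; 6:gree {conjunction}.
There are 8 candidate sequences in total.
The sequences that satisfy every rule: noun conjunction conjunction preposition preposition conjunction; noun conjunction preposition preposition preposition conjunction; noun preposition conjunction preposition preposition conjunction; noun preposition preposition preposition preposition conjunction.
Count = 4.

4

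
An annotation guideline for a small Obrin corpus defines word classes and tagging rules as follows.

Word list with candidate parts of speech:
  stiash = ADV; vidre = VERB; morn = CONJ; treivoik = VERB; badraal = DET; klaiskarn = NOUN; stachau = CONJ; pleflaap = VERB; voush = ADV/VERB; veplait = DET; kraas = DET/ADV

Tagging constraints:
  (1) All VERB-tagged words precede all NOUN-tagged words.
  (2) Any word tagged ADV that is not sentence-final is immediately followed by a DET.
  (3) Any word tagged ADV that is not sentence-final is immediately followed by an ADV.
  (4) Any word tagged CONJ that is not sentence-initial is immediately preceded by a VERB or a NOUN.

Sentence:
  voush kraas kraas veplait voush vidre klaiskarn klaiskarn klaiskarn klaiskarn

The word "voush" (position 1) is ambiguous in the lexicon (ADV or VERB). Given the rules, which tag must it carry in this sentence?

VERB

Candidates per position — 1:voush {ADV,VERB}; 2:kraas {DET,ADV}; 3:kraas {DET,ADV}; 4:veplait {DET}; 5:voush {ADV,VERB}; 6:vidre {VERB}; 7:klaiskarn {NOUN}; 8:klaiskarn {NOUN}; 9:klaiskarn {NOUN}; 10:klaiskarn {NOUN}.
Position 1: tagging it ADV would leave rule 3 unsatisfiable, so it must be VERB.
Position 2: tagging it ADV would leave rule 3 unsatisfiable, so it must be DET.
Position 3: tagging it ADV would leave rule 3 unsatisfiable, so it must be DET.
Position 5: tagging it ADV would leave rule 2 unsatisfiable, so it must be VERB.
The only consistent sequence is: VERB DET DET DET VERB VERB NOUN NOUN NOUN NOUN.
Check: rule 1 ok; rule 2 ok; rule 3 ok; rule 4 ok.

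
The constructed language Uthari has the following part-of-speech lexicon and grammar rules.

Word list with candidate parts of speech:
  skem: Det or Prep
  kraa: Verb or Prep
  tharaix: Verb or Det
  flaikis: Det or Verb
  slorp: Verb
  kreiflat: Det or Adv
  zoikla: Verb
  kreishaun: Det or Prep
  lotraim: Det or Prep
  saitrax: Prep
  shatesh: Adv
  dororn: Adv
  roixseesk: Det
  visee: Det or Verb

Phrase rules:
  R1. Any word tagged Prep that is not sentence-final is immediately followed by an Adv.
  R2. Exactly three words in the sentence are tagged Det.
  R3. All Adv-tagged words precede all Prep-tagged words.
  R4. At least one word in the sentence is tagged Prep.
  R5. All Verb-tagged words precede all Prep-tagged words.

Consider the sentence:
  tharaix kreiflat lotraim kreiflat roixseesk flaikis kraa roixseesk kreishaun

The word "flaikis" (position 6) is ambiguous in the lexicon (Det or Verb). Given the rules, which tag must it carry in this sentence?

Verb

Candidates per position — 1:tharaix {Verb,Det}; 2:kreiflat {Det,Adv}; 3:lotraim {Det,Prep}; 4:kreiflat {Det,Adv}; 5:roixseesk {Det}; 6:flaikis {Det,Verb}; 7:kraa {Verb,Prep}; 8:roixseesk {Det}; 9:kreishaun {Det,Prep}.
Word 7 cannot be Prep — rule 1 would then fail for every completion. It is Verb.
Word 3 cannot be Prep — rule 5 would then fail for every completion. It is Det.
Word 4 cannot be Det — rule 2 would then fail for every completion. It is Adv.
Word 6 cannot be Det — rule 2 would then fail for every completion. It is Verb.
Word 9 cannot be Det — rule 2 would then fail for every completion. It is Prep.
Word 1 cannot be Det — rule 2 would then fail for every completion. It is Verb.
Word 2 cannot be Det — rule 2 would then fail for every completion. It is Adv.
The unique satisfying tagging is: Verb Adv Det Adv Det Verb Verb Det Prep.
Check: rule 1 satisfied; rule 2 satisfied; rule 3 satisfied; rule 4 satisfied; rule 5 satisfied.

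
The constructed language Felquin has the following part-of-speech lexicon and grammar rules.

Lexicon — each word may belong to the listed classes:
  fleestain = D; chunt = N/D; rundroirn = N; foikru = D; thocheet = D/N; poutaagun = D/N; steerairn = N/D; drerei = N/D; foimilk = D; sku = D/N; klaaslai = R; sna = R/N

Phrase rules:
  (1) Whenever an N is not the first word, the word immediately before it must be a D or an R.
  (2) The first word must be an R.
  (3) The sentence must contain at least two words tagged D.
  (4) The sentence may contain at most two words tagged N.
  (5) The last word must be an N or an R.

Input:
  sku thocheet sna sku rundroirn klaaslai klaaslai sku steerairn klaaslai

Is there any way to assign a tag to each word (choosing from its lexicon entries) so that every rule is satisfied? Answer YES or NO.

NO

Candidates per position — 1:sku {D,N}; 2:thocheet {D,N}; 3:sna {R,N}; 4:sku {D,N}; 5:rundroirn {N}; 6:klaaslai {R}; 7:klaaslai {R}; 8:sku {D,N}; 9:steerairn {N,D}; 10:klaaslai {R}.
Rule 2 cannot be satisfied by any choice of tags from the lexicon.
So there is no consistent tagging.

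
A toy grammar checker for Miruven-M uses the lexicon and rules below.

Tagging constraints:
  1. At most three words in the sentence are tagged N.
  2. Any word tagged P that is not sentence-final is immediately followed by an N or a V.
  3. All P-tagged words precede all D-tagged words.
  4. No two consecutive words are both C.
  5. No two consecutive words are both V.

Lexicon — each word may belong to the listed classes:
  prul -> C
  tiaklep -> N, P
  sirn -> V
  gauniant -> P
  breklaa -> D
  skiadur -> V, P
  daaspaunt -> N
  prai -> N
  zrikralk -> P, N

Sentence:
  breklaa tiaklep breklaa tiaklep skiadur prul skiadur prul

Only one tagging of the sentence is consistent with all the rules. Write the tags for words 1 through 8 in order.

Candidates per position — 1:breklaa {D}; 2:tiaklep {N,P}; 3:breklaa {D}; 4:tiaklep {N,P}; 5:skiadur {V,P}; 6:prul {C}; 7:skiadur {V,P}; 8:prul {C}.
Position 2: tagging it P would leave rule 2 unsatisfiable, so it must be N.
Position 4: tagging it P would leave rule 3 unsatisfiable, so it must be N.
Position 5: tagging it P would leave rule 2 unsatisfiable, so it must be V.
Position 7: tagging it P would leave rule 2 unsatisfiable, so it must be V.
So the tagging must be: D N D N V C V C.
Checking: rule 1 satisfied; rule 2 satisfied; rule 3 satisfied; rule 4 satisfied; rule 5 satisfied.

D N D N V C V C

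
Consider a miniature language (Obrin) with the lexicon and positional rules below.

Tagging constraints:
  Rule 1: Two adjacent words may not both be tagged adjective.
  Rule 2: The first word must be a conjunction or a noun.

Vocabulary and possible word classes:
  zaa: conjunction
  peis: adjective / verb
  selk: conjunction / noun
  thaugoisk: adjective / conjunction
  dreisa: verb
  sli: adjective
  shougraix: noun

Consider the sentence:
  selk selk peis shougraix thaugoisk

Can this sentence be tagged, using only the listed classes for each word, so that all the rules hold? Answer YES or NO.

Candidates per position — 1:selk {conjunction,noun}; 2:selk {conjunction,noun}; 3:peis {adjective,verb}; 4:shougraix {noun}; 5:thaugoisk {adjective,conjunction}.
One satisfying assignment: conjunction noun verb noun adjective.
Checking: rule 1 holds; rule 2 holds.

YES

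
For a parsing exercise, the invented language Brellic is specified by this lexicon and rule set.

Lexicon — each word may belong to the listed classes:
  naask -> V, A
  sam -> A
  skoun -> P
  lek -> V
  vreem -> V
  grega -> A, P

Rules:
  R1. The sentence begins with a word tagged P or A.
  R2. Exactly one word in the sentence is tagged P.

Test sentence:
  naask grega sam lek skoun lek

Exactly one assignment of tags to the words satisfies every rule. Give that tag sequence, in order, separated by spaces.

A A A V P V

Candidates per position — 1:naask {V,A}; 2:grega {A,P}; 3:sam {A}; 4:lek {V}; 5:skoun {P}; 6:lek {V}.
Word 1 cannot be V — rule 1 would then fail for every completion. It is A.
Word 2 cannot be P — rule 2 would then fail for every completion. It is A.
The only consistent sequence is: A A A V P V.
Verifying each rule — rule 1 ok; rule 2 ok.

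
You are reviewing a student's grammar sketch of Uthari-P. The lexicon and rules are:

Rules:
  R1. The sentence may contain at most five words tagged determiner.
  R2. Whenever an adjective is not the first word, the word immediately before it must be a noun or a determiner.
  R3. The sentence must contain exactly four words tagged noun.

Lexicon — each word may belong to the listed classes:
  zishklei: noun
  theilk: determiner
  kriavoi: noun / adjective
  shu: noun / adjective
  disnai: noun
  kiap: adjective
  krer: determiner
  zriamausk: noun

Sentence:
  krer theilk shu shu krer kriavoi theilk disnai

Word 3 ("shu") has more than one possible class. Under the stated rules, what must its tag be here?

noun

Candidates per position — 1:krer {determiner}; 2:theilk {determiner}; 3:shu {noun,adjective}; 4:shu {noun,adjective}; 5:krer {determiner}; 6:kriavoi {noun,adjective}; 7:theilk {determiner}; 8:disnai {noun}.
Word 3 cannot be adjective — rule 3 would then fail for every completion. It is noun.
Word 4 cannot be adjective — rule 3 would then fail for every completion. It is noun.
Word 6 cannot be adjective — rule 3 would then fail for every completion. It is noun.
So the tagging must be: determiner determiner noun noun determiner noun determiner noun.
Rule-by-rule: rule 1 ok; rule 2 ok; rule 3 ok.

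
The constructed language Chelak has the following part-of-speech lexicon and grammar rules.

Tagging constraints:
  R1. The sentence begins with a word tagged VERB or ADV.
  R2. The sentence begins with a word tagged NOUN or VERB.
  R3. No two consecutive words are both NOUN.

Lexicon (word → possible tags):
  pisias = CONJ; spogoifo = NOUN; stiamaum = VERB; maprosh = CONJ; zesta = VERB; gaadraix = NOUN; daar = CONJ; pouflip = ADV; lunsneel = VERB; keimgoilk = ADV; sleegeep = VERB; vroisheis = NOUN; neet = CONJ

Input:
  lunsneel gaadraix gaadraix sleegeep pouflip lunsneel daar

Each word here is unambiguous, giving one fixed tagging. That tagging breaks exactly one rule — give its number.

3

Fixed tagging: VERB NOUN NOUN VERB ADV VERB CONJ.
Checking each rule: R1 ✓, R2 ✓, R3 ✗.
Only rule 3 fails.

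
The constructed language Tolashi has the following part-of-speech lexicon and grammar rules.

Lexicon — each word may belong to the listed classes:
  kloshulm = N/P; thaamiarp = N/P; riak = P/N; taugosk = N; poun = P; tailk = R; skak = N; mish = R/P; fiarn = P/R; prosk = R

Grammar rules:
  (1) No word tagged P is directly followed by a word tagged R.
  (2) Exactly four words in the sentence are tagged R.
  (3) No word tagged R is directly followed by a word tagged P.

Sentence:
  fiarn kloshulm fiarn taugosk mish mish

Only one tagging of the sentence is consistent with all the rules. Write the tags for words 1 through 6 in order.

R N R N R R

Candidates per position — 1:fiarn {P,R}; 2:kloshulm {N,P}; 3:fiarn {P,R}; 4:taugosk {N}; 5:mish {R,P}; 6:mish {R,P}.
At position 1, choosing P makes rule 2 impossible to satisfy; hence R.
At position 2, choosing P makes rule 3 impossible to satisfy; hence N.
At position 3, choosing P makes rule 2 impossible to satisfy; hence R.
At position 5, choosing P makes rule 2 impossible to satisfy; hence R.
At position 6, choosing P makes rule 2 impossible to satisfy; hence R.
That leaves exactly one tagging: R N R N R R.
Check: rule 1 ok; rule 2 ok; rule 3 ok.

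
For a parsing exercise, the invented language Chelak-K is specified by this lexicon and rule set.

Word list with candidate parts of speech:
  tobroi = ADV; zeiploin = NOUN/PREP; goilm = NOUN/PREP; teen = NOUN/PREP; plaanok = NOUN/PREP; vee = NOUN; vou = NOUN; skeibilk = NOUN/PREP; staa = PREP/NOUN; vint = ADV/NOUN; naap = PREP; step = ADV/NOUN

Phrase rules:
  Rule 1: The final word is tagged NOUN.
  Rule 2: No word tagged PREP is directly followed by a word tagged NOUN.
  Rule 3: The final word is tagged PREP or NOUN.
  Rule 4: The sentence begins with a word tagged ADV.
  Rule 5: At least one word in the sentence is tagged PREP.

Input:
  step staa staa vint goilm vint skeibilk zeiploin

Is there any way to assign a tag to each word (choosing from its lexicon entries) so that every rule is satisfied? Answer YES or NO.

YES

Candidates per position — 1:step {ADV,NOUN}; 2:staa {PREP,NOUN}; 3:staa {PREP,NOUN}; 4:vint {ADV,NOUN}; 5:goilm {NOUN,PREP}; 6:vint {ADV,NOUN}; 7:skeibilk {NOUN,PREP}; 8:zeiploin {NOUN,PREP}.
One satisfying assignment: ADV PREP PREP ADV NOUN NOUN NOUN NOUN.
Check: rule 1 ok; rule 2 ok; rule 3 ok; rule 4 ok; rule 5 ok.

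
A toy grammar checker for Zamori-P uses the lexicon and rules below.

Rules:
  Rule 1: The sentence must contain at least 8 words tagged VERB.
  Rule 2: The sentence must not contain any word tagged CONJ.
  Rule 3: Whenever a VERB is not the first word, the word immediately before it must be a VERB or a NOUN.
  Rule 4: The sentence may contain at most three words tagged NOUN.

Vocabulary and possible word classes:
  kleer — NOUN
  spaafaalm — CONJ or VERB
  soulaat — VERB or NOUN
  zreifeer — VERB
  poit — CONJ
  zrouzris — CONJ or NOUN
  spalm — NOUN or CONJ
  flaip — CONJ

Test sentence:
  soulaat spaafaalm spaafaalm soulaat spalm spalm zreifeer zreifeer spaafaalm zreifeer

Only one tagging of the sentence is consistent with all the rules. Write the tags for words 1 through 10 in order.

VERB VERB VERB VERB NOUN NOUN VERB VERB VERB VERB

Candidates per position — 1:soulaat {VERB,NOUN}; 2:spaafaalm {CONJ,VERB}; 3:spaafaalm {CONJ,VERB}; 4:soulaat {VERB,NOUN}; 5:spalm {NOUN,CONJ}; 6:spalm {NOUN,CONJ}; 7:zreifeer {VERB}; 8:zreifeer {VERB}; 9:spaafaalm {CONJ,VERB}; 10:zreifeer {VERB}.
At position 1, choosing NOUN makes rule 1 impossible to satisfy; hence VERB.
At position 2, choosing CONJ makes rule 1 impossible to satisfy; hence VERB.
At position 3, choosing CONJ makes rule 1 impossible to satisfy; hence VERB.
At position 4, choosing NOUN makes rule 1 impossible to satisfy; hence VERB.
At position 5, choosing CONJ makes rule 2 impossible to satisfy; hence NOUN.
At position 6, choosing CONJ makes rule 2 impossible to satisfy; hence NOUN.
At position 9, choosing CONJ makes rule 1 impossible to satisfy; hence VERB.
That leaves exactly one tagging: VERB VERB VERB VERB NOUN NOUN VERB VERB VERB VERB.
Rule-by-rule: rule 1 ok; rule 2 ok; rule 3 ok; rule 4 ok.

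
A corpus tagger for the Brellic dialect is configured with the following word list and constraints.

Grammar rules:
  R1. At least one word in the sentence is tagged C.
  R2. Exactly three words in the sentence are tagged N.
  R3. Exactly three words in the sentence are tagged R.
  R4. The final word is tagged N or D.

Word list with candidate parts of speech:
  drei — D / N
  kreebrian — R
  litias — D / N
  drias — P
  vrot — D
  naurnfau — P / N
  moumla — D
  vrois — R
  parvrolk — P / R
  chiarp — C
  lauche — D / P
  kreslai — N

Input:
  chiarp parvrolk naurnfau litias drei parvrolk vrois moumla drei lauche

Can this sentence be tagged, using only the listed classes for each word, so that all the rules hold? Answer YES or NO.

YES

Candidates per position — 1:chiarp {C}; 2:parvrolk {P,R}; 3:naurnfau {P,N}; 4:litias {D,N}; 5:drei {D,N}; 6:parvrolk {P,R}; 7:vrois {R}; 8:moumla {D}; 9:drei {D,N}; 10:lauche {D,P}.
One satisfying assignment: C R N N D R R D N D.
Rule-by-rule: rule 1 satisfied; rule 2 satisfied; rule 3 satisfied; rule 4 satisfied.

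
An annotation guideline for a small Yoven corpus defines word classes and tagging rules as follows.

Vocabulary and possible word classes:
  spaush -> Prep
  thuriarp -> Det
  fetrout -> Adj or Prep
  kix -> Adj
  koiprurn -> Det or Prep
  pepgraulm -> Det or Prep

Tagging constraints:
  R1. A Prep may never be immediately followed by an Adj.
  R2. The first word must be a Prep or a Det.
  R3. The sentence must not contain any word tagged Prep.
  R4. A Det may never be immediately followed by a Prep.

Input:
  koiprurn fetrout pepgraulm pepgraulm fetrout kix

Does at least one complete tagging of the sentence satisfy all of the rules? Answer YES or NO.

YES

Candidates per position — 1:koiprurn {Det,Prep}; 2:fetrout {Adj,Prep}; 3:pepgraulm {Det,Prep}; 4:pepgraulm {Det,Prep}; 5:fetrout {Adj,Prep}; 6:kix {Adj}.
One satisfying assignment: Det Adj Det Det Adj Adj.
Rule-by-rule: rule 1 ✓; rule 2 ✓; rule 3 ✓; rule 4 ✓.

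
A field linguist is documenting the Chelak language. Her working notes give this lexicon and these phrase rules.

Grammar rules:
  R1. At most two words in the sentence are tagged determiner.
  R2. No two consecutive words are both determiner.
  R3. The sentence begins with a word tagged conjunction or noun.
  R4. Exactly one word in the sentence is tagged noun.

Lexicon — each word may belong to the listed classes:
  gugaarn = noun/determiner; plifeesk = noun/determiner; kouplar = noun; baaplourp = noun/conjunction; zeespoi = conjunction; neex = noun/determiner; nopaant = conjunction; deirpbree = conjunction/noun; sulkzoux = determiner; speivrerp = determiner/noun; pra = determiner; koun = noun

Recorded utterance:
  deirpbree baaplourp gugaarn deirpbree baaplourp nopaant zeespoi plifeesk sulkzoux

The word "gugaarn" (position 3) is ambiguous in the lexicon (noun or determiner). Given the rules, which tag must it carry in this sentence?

determiner

Candidates per position — 1:deirpbree {conjunction,noun}; 2:baaplourp {noun,conjunction}; 3:gugaarn {noun,determiner}; 4:deirpbree {conjunction,noun}; 5:baaplourp {noun,conjunction}; 6:nopaant {conjunction}; 7:zeespoi {conjunction}; 8:plifeesk {noun,determiner}; 9:sulkzoux {determiner}.
Position 8: determiner is ruled out by rule 2; that leaves noun.
Position 1: noun is ruled out by rule 4; that leaves conjunction.
Position 2: noun is ruled out by rule 4; that leaves conjunction.
Position 3: noun is ruled out by rule 4; that leaves determiner.
Position 4: noun is ruled out by rule 4; that leaves conjunction.
Position 5: noun is ruled out by rule 4; that leaves conjunction.
That leaves exactly one tagging: conjunction conjunction determiner conjunction conjunction conjunction conjunction noun determiner.
Checking: rule 1 ✓; rule 2 ✓; rule 3 ✓; rule 4 ✓.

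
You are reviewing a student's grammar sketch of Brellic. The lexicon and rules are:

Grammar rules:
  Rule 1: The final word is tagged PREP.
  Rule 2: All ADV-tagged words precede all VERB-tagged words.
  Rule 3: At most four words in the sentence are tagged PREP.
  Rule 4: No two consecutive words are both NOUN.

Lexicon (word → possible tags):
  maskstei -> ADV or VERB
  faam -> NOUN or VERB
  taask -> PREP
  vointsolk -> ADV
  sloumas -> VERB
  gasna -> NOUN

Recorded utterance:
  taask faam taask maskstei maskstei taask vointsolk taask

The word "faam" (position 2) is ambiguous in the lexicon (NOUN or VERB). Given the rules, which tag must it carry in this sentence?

Candidates per position — 1:taask {PREP}; 2:faam {NOUN,VERB}; 3:taask {PREP}; 4:maskstei {ADV,VERB}; 5:maskstei {ADV,VERB}; 6:taask {PREP}; 7:vointsolk {ADV}; 8:taask {PREP}.
If word 2 were VERB, no tagging could satisfy rule 2; so word 2 is NOUN.
If word 4 were VERB, no tagging could satisfy rule 2; so word 4 is ADV.
If word 5 were VERB, no tagging could satisfy rule 2; so word 5 is ADV.
The unique satisfying tagging is: PREP NOUN PREP ADV ADV PREP ADV PREP.
Verifying each rule — rule 1 ✓; rule 2 ✓; rule 3 ✓; rule 4 ✓.

NOUN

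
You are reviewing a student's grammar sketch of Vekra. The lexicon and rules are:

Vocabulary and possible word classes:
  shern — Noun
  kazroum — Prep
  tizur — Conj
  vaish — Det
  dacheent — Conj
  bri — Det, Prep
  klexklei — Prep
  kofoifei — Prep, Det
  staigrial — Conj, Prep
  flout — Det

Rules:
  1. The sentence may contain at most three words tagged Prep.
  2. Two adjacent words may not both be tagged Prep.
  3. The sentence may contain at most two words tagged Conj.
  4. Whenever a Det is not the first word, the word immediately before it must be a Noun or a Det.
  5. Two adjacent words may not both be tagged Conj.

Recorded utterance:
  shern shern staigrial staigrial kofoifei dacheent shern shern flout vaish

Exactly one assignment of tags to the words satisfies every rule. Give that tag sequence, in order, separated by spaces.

Noun Noun Prep Conj Prep Conj Noun Noun Det Det

Candidates per position — 1:shern {Noun}; 2:shern {Noun}; 3:staigrial {Conj,Prep}; 4:staigrial {Conj,Prep}; 5:kofoifei {Prep,Det}; 6:dacheent {Conj}; 7:shern {Noun}; 8:shern {Noun}; 9:flout {Det}; 10:vaish {Det}.
Position 5: tagging it Det would leave rule 4 unsatisfiable, so it must be Prep.
Position 4: tagging it Prep would leave rule 2 unsatisfiable, so it must be Conj.
Position 3: tagging it Conj would leave rule 3 unsatisfiable, so it must be Prep.
The only consistent sequence is: Noun Noun Prep Conj Prep Conj Noun Noun Det Det.
Checking: rule 1 ✓; rule 2 ✓; rule 3 ✓; rule 4 ✓; rule 5 ✓.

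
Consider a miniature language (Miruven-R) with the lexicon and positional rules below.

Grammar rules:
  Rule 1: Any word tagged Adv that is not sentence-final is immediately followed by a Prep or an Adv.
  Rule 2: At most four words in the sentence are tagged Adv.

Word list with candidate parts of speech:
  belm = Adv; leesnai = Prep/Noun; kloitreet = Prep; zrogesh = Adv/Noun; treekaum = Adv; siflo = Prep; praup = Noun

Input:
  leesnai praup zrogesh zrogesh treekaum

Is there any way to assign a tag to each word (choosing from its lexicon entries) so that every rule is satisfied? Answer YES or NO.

YES

Candidates per position — 1:leesnai {Prep,Noun}; 2:praup {Noun}; 3:zrogesh {Adv,Noun}; 4:zrogesh {Adv,Noun}; 5:treekaum {Adv}.
One satisfying assignment: Prep Noun Noun Adv Adv.
Check: rule 1 satisfied; rule 2 satisfied.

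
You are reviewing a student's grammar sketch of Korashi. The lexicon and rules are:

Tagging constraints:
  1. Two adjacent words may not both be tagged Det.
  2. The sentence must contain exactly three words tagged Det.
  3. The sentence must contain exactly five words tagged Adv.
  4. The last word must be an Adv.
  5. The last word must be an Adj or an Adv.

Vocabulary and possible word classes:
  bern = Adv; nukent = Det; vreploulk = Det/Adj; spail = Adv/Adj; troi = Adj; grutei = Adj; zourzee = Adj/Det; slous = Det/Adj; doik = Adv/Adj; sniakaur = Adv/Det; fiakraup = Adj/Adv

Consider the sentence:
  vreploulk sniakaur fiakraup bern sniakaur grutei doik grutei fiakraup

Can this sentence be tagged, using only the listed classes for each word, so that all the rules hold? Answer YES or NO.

Candidates per position — 1:vreploulk {Det,Adj}; 2:sniakaur {Adv,Det}; 3:fiakraup {Adj,Adv}; 4:bern {Adv}; 5:sniakaur {Adv,Det}; 6:grutei {Adj}; 7:doik {Adv,Adj}; 8:grutei {Adj}; 9:fiakraup {Adj,Adv}.
Every candidate sequence violates at least one rule; no consistent tagging exists.

NO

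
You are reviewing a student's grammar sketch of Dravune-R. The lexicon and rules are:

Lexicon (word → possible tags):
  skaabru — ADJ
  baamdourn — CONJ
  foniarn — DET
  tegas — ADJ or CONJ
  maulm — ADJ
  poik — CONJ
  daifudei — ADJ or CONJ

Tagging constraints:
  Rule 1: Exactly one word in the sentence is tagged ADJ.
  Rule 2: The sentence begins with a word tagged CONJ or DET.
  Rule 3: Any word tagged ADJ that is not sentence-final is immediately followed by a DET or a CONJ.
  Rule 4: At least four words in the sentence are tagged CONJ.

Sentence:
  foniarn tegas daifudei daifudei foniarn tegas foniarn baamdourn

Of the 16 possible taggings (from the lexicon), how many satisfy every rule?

4

Candidates per position — 1:foniarn {DET}; 2:tegas {ADJ,CONJ}; 3:daifudei {ADJ,CONJ}; 4:daifudei {ADJ,CONJ}; 5:foniarn {DET}; 6:tegas {ADJ,CONJ}; 7:foniarn {DET}; 8:baamdourn {CONJ}.
There are 16 candidate sequences in total.
The sequences that satisfy every rule: DET ADJ CONJ CONJ DET CONJ DET CONJ; DET CONJ ADJ CONJ DET CONJ DET CONJ; DET CONJ CONJ ADJ DET CONJ DET CONJ; DET CONJ CONJ CONJ DET ADJ DET CONJ.
Count = 4.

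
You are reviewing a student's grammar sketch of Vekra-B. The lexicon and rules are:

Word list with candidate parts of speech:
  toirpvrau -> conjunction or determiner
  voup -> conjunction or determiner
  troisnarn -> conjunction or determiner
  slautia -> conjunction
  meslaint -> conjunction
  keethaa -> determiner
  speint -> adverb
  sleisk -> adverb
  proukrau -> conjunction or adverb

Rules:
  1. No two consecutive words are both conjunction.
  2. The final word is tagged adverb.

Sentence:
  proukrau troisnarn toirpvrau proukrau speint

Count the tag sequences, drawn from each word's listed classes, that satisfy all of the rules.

Candidates per position — 1:proukrau {conjunction,adverb}; 2:troisnarn {conjunction,determiner}; 3:toirpvrau {conjunction,determiner}; 4:proukrau {conjunction,adverb}; 5:speint {adverb}.
There are 16 candidate sequences in total.
Checking each against the rules leaves 8 sequences.
Count = 8.

8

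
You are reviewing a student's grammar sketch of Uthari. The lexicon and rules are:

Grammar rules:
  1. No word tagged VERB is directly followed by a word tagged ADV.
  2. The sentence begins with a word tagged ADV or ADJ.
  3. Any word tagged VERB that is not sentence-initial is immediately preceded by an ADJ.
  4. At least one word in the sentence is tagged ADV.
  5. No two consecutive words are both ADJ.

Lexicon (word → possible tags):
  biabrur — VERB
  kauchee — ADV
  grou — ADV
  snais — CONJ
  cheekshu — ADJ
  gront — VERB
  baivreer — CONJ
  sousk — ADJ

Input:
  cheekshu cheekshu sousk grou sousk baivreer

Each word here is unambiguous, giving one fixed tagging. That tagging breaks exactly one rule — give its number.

5

Fixed tagging: ADJ ADJ ADJ ADV ADJ CONJ.
Checking each rule: R1 pass, R2 pass, R3 pass, R4 pass, R5 fail.
Only rule 5 fails.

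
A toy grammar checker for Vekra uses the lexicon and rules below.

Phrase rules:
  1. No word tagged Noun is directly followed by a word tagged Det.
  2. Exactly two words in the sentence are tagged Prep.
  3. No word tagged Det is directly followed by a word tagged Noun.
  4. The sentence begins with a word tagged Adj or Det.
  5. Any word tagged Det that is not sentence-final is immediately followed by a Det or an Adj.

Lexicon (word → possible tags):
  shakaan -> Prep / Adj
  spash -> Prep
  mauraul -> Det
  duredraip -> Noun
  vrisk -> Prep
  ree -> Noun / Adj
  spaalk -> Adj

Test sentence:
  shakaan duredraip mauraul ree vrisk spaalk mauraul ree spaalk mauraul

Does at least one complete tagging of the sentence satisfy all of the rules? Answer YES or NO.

Candidates per position — 1:shakaan {Prep,Adj}; 2:duredraip {Noun}; 3:mauraul {Det}; 4:ree {Noun,Adj}; 5:vrisk {Prep}; 6:spaalk {Adj}; 7:mauraul {Det}; 8:ree {Noun,Adj}; 9:spaalk {Adj}; 10:mauraul {Det}.
Rule 1 cannot be satisfied by any choice of tags from the lexicon.
So there is no consistent tagging.

NO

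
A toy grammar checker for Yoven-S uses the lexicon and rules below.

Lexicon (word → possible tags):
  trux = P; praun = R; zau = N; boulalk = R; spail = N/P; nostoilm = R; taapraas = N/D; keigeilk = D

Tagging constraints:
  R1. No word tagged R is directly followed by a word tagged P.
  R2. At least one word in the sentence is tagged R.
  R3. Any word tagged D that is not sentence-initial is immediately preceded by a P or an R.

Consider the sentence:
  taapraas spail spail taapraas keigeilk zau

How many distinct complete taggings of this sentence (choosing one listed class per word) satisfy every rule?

0

Candidates per position — 1:taapraas {N,D}; 2:spail {N,P}; 3:spail {N,P}; 4:taapraas {N,D}; 5:keigeilk {D}; 6:zau {N}.
There are 16 candidate sequences in total.
Rule 2 cannot be satisfied by any choice of tags from the lexicon.
So there is no consistent tagging.
Count = 0.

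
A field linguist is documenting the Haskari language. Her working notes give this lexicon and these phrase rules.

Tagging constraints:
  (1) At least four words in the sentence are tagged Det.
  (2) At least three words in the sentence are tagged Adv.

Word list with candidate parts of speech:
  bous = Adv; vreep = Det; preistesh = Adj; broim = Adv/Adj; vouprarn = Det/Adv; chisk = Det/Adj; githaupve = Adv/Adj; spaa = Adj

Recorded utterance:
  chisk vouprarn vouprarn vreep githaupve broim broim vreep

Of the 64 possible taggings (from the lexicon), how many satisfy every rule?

Candidates per position — 1:chisk {Det,Adj}; 2:vouprarn {Det,Adv}; 3:vouprarn {Det,Adv}; 4:vreep {Det}; 5:githaupve {Adv,Adj}; 6:broim {Adv,Adj}; 7:broim {Adv,Adj}; 8:vreep {Det}.
There are 64 candidate sequences in total.
Checking each against the rules leaves 10 sequences.
Count = 10.

10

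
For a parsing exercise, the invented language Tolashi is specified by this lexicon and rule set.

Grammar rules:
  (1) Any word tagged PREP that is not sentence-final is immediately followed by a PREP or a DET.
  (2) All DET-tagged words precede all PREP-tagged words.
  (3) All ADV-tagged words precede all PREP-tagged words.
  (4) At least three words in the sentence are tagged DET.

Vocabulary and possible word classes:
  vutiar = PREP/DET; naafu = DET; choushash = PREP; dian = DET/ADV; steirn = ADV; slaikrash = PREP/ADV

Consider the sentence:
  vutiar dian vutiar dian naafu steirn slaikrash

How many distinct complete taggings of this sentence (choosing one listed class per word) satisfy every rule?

Candidates per position — 1:vutiar {PREP,DET}; 2:dian {DET,ADV}; 3:vutiar {PREP,DET}; 4:dian {DET,ADV}; 5:naafu {DET}; 6:steirn {ADV}; 7:slaikrash {PREP,ADV}.
There are 32 candidate sequences in total.
Checking each against the rules leaves 8 sequences.
Count = 8.

8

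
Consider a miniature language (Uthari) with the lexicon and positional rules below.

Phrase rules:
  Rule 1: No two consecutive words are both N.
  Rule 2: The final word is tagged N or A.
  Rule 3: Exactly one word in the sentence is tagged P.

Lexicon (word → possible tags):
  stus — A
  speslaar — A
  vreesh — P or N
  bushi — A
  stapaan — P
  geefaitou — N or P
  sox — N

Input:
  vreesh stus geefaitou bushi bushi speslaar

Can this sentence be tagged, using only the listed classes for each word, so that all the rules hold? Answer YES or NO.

Candidates per position — 1:vreesh {P,N}; 2:stus {A}; 3:geefaitou {N,P}; 4:bushi {A}; 5:bushi {A}; 6:speslaar {A}.
One satisfying assignment: N A P A A A.
Check: rule 1 ✓; rule 2 ✓; rule 3 ✓.

YES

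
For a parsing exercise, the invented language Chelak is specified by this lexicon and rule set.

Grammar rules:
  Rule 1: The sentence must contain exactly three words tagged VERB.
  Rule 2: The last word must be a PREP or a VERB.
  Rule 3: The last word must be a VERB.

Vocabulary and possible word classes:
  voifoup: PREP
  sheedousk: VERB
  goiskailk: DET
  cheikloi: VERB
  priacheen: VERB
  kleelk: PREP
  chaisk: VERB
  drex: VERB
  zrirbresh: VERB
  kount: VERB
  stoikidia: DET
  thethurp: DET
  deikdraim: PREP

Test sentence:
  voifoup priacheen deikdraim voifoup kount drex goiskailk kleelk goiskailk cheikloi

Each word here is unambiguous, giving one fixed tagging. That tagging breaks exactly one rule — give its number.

1

Fixed tagging: PREP VERB PREP PREP VERB VERB DET PREP DET VERB.
Checking each rule: R1 fail, R2 pass, R3 pass.
Only rule 1 fails.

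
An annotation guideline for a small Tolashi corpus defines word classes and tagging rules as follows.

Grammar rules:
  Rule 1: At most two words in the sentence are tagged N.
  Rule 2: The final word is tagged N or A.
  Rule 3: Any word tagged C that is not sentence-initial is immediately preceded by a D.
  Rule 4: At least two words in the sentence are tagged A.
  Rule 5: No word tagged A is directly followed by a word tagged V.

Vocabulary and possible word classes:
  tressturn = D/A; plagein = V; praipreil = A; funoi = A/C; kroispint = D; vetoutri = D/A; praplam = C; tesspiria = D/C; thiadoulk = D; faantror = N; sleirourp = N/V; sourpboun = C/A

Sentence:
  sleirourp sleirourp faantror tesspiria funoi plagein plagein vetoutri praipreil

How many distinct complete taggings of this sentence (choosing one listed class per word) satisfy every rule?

3

Candidates per position — 1:sleirourp {N,V}; 2:sleirourp {N,V}; 3:faantror {N}; 4:tesspiria {D,C}; 5:funoi {A,C}; 6:plagein {V}; 7:plagein {V}; 8:vetoutri {D,A}; 9:praipreil {A}.
There are 32 candidate sequences in total.
The sequences that satisfy every rule: N V N D C V V A A; V N N D C V V A A; V V N D C V V A A.
Count = 3.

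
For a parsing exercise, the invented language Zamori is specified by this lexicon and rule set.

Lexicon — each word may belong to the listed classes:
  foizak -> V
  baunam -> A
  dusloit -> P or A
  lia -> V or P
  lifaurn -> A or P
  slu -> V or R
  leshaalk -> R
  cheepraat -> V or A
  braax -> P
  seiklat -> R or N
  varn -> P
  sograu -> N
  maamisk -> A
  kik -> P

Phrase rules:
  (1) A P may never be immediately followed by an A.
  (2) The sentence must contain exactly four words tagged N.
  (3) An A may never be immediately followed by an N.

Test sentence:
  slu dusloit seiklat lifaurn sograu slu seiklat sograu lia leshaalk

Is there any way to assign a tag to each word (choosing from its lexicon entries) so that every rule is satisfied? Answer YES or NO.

Candidates per position — 1:slu {V,R}; 2:dusloit {P,A}; 3:seiklat {R,N}; 4:lifaurn {A,P}; 5:sograu {N}; 6:slu {V,R}; 7:seiklat {R,N}; 8:sograu {N}; 9:lia {V,P}; 10:leshaalk {R}.
One satisfying assignment: R P N P N V N N P R.
Checking: rule 1 ok; rule 2 ok; rule 3 ok.

YES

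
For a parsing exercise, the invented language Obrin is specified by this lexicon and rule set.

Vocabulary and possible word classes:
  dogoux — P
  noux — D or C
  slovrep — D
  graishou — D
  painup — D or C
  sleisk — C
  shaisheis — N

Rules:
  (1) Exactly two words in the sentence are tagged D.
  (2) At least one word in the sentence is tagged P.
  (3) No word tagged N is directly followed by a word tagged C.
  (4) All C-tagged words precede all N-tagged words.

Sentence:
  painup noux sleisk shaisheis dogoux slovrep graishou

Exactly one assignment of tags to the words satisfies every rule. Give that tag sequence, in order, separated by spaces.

Candidates per position — 1:painup {D,C}; 2:noux {D,C}; 3:sleisk {C}; 4:shaisheis {N}; 5:dogoux {P}; 6:slovrep {D}; 7:graishou {D}.
Word 1 cannot be D — rule 1 would then fail for every completion. It is C.
Word 2 cannot be D — rule 1 would then fail for every completion. It is C.
The unique satisfying tagging is: C C C N P D D.
Rule-by-rule: rule 1 ok; rule 2 ok; rule 3 ok; rule 4 ok.

C C C N P D D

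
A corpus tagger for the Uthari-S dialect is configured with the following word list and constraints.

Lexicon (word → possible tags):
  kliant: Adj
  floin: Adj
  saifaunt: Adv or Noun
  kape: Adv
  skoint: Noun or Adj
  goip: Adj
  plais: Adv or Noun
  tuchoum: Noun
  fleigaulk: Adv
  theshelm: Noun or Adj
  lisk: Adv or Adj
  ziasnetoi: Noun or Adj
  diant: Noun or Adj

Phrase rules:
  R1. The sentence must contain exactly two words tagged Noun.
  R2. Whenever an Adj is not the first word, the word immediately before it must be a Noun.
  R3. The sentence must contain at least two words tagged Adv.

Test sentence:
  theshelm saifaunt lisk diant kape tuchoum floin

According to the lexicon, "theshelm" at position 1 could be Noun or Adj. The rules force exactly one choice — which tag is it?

Candidates per position — 1:theshelm {Noun,Adj}; 2:saifaunt {Adv,Noun}; 3:lisk {Adv,Adj}; 4:diant {Noun,Adj}; 5:kape {Adv}; 6:tuchoum {Noun}; 7:floin {Adj}.
If word 4 were Adj, no tagging could satisfy rule 2; so word 4 is Noun.
If word 1 were Noun, no tagging could satisfy rule 1; so word 1 is Adj.
If word 2 were Noun, no tagging could satisfy rule 1; so word 2 is Adv.
If word 3 were Adj, no tagging could satisfy rule 2; so word 3 is Adv.
So the tagging must be: Adj Adv Adv Noun Adv Noun Adj.
Rule-by-rule: rule 1 satisfied; rule 2 satisfied; rule 3 satisfied.

Adj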